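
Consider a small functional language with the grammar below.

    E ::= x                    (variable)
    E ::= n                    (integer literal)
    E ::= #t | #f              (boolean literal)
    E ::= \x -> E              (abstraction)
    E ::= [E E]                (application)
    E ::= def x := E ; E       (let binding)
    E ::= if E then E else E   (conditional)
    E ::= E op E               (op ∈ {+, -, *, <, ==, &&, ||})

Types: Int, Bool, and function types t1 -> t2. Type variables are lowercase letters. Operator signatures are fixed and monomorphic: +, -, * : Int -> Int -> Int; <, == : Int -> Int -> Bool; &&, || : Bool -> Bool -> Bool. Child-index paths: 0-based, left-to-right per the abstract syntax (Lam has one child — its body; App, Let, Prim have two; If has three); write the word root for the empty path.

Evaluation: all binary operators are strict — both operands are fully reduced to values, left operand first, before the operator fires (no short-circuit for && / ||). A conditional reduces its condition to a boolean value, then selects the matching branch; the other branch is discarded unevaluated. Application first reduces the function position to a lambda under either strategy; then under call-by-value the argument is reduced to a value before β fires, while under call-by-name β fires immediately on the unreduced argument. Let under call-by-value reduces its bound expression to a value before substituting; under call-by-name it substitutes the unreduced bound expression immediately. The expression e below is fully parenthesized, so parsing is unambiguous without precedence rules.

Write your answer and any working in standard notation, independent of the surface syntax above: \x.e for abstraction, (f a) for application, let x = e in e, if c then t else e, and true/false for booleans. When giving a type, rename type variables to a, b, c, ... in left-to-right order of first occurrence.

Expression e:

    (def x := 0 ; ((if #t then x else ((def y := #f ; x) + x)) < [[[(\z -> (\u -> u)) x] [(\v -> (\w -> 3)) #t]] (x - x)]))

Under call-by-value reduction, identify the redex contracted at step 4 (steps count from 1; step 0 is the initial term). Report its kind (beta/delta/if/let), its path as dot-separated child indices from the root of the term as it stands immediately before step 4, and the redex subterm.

Answer: beta at 1.0.1 : ((\v.(\w.3)) true)

Derivation:
step 0: (let x = 0 in ((if true then x else ((let y = false in x) + x)) < ((((\z.(\u.u)) x) ((\v.(\w.3)) true)) (x - x))))
step 1: [let@root] ((if true then 0 else ((let y = false in 0) + 0)) < ((((\z.(\u.u)) 0) ((\v.(\w.3)) true)) (0 - 0)))
step 2: [if@0] (0 < ((((\z.(\u.u)) 0) ((\v.(\w.3)) true)) (0 - 0)))
step 3: [beta@1.0.0] (0 < (((\u.u) ((\v.(\w.3)) true)) (0 - 0)))
step 4: [beta@1.0.1] (0 < (((\u.u) (\w.3)) (0 - 0)))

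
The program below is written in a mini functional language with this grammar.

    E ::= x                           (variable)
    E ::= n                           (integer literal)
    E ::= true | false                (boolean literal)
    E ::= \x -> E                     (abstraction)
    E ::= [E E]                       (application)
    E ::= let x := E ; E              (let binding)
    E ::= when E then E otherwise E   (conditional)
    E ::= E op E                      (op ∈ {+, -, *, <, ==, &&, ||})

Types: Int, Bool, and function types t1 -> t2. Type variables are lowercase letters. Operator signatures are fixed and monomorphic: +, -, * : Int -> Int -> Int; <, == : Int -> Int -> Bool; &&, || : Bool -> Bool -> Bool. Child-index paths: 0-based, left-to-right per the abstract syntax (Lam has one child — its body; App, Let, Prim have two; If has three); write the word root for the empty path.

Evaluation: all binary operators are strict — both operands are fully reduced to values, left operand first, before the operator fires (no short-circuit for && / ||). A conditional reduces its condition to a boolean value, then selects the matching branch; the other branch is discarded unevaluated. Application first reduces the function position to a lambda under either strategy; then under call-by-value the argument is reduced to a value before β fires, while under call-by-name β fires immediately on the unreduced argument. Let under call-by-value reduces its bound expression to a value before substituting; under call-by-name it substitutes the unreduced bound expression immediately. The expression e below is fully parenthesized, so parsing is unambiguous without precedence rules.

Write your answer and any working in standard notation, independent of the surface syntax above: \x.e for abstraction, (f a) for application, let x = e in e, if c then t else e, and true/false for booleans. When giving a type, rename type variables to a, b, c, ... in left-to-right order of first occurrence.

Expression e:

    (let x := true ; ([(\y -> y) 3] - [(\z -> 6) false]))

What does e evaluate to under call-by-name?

Derivation:
step 0: (let x = true in (((\y.y) 3) - ((\z.6) false)))
step 1: [let@root] (((\y.y) 3) - ((\z.6) false))
step 2: [beta@0] (3 - ((\z.6) false))
step 3: [beta@1] (3 - 6)
step 4: [delta@root] -3

Answer: -3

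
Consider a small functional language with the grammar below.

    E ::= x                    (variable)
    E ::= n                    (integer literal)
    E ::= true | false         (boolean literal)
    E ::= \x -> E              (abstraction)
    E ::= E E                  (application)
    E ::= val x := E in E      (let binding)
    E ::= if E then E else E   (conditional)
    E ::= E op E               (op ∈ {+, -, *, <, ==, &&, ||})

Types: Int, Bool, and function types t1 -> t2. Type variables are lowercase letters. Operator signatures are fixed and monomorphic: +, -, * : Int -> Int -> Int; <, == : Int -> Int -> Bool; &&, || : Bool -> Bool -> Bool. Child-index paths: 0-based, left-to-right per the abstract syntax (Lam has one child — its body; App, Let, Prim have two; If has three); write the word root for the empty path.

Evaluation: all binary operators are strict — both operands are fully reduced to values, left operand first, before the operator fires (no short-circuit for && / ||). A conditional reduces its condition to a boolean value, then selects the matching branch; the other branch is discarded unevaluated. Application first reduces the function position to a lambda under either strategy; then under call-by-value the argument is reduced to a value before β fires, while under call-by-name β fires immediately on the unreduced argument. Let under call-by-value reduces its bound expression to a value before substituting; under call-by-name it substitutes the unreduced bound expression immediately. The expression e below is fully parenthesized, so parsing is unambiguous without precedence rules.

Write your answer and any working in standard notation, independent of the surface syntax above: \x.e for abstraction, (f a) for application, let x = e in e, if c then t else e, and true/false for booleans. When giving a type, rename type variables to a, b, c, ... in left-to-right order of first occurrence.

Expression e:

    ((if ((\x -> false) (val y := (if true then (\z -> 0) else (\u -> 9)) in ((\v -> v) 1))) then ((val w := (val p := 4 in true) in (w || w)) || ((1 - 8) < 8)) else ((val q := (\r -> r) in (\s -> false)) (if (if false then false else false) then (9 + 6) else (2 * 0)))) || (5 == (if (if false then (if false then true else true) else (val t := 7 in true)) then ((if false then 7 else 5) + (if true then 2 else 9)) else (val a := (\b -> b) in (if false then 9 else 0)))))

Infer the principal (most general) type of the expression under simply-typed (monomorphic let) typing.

Answer: Bool

Trace:
\x._ : a -> Bool
  unify Bool ~ Bool
\z._ : b -> Int
\u._ : c -> Int
  unify b -> Int ~ c -> Int
  unify b ~ c
  unify Int ~ Int
let y : c -> Int
v : d
\v._ : d -> d
  unify d -> d ~ Int -> e
  unify d ~ Int
  unify Int ~ e
_ _ : Int
  unify a -> Bool ~ Int -> f
  unify a ~ Int
  unify Bool ~ f
_ _ : Bool
  unify Bool ~ Bool
let p : Int
let w : Bool
w : Bool
  unify Bool ~ Bool
w : Bool
  unify Bool ~ Bool
  unify Bool ~ Bool
  unify Int ~ Int
  unify Int ~ Int
  unify Int ~ Int
  unify Int ~ Int
  unify Bool ~ Bool
r : g
\r._ : g -> g
let q : g -> g
\s._ : h -> Bool
  unify Bool ~ Bool
  unify Bool ~ Bool
  unify Bool ~ Bool
  unify Int ~ Int
  unify Int ~ Int
  unify Int ~ Int
  unify Int ~ Int
  unify Int ~ Int
  unify h -> Bool ~ Int -> i
  unify h ~ Int
  unify Bool ~ i
_ _ : Bool
  unify Bool ~ Bool
  unify Bool ~ Bool
  unify Int ~ Int
  unify Bool ~ Bool
  unify Bool ~ Bool
  unify Bool ~ Bool
let t : Int
  unify Bool ~ Bool
  unify Bool ~ Bool
  unify Bool ~ Bool
  unify Int ~ Int
  unify Int ~ Int
  unify Bool ~ Bool
  unify Int ~ Int
  unify Int ~ Int
b : j
\b._ : j -> j
let a : j -> j
  unify Bool ~ Bool
  unify Int ~ Int
  unify Int ~ Int
  unify Int ~ Int
  unify Bool ~ Bool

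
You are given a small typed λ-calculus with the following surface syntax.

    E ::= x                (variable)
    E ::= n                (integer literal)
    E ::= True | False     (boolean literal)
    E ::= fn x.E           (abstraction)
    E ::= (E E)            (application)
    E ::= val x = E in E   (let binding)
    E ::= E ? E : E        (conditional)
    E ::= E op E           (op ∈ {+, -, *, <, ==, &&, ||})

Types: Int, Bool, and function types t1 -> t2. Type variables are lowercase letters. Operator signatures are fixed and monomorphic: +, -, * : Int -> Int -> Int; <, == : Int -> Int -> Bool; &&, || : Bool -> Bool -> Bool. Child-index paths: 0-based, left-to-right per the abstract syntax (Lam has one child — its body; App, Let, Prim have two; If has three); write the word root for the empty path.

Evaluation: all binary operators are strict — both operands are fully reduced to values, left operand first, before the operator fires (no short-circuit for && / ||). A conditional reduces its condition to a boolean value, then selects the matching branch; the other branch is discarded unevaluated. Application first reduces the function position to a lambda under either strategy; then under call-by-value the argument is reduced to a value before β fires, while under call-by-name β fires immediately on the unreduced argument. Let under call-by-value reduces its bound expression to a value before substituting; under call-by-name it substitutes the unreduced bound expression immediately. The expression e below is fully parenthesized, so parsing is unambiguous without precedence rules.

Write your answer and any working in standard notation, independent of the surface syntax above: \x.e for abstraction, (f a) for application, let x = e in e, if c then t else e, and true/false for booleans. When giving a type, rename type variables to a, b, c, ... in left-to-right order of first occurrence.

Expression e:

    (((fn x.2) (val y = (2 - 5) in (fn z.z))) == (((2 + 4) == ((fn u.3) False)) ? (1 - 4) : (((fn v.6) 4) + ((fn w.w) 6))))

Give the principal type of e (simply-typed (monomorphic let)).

Derivation:
\x._ : a -> Int
  unify Int ~ Int
  unify Int ~ Int
let y : Int
z : b
\z._ : b -> b
  unify a -> Int ~ (b -> b) -> c
  unify a ~ b -> b
  unify Int ~ c
_ _ : Int
  unify Int ~ Int
  unify Int ~ Int
  unify Int ~ Int
  unify Int ~ Int
\u._ : d -> Int
  unify d -> Int ~ Bool -> e
  unify d ~ Bool
  unify Int ~ e
_ _ : Int
  unify Int ~ Int
  unify Bool ~ Bool
  unify Int ~ Int
  unify Int ~ Int
\v._ : f -> Int
  unify f -> Int ~ Int -> g
  unify f ~ Int
  unify Int ~ g
_ _ : Int
  unify Int ~ Int
w : h
\w._ : h -> h
  unify h -> h ~ Int -> i
  unify h ~ Int
  unify Int ~ i
_ _ : Int
  unify Int ~ Int
  unify Int ~ Int
  unify Int ~ Int

Answer: Bool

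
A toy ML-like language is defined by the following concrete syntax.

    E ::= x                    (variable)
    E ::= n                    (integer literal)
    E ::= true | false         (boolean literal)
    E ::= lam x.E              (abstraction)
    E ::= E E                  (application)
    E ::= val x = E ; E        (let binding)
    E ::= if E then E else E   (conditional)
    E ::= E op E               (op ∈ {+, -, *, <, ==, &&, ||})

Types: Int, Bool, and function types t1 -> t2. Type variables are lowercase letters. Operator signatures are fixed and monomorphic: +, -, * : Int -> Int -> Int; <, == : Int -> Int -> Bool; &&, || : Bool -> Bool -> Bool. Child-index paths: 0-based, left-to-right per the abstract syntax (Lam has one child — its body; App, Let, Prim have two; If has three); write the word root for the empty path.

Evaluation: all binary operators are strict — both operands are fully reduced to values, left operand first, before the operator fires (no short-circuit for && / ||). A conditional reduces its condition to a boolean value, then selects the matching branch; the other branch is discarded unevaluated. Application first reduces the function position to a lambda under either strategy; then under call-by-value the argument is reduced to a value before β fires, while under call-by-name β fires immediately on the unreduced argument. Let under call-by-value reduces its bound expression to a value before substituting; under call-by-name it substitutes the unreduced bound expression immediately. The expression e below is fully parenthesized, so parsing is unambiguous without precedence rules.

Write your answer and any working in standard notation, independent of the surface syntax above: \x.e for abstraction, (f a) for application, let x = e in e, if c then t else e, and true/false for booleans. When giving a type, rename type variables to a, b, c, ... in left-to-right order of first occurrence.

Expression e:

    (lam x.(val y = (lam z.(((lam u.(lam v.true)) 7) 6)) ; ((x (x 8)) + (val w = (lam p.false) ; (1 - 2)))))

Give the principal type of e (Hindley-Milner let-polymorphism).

Derivation:
\v._ : d -> Bool
\u._ : c -> d -> Bool
  unify c -> d -> Bool ~ Int -> e
  unify c ~ Int
  unify d -> Bool ~ e
_ _ : d -> Bool
  unify d -> Bool ~ Int -> f
  unify d ~ Int
  unify Bool ~ f
_ _ : Bool
\z._ : b -> Bool
let y : forall. b -> Bool
x : a
x : a
  unify a ~ Int -> g
_ _ : g
  unify Int -> g ~ g -> h
  unify Int ~ g
  unify Int ~ h
_ _ : Int
  unify Int ~ Int
\p._ : i -> Bool
let w : forall. i -> Bool
  unify Int ~ Int
  unify Int ~ Int
  unify Int ~ Int
\x._ : (Int -> Int) -> Int

Answer: (Int -> Int) -> Int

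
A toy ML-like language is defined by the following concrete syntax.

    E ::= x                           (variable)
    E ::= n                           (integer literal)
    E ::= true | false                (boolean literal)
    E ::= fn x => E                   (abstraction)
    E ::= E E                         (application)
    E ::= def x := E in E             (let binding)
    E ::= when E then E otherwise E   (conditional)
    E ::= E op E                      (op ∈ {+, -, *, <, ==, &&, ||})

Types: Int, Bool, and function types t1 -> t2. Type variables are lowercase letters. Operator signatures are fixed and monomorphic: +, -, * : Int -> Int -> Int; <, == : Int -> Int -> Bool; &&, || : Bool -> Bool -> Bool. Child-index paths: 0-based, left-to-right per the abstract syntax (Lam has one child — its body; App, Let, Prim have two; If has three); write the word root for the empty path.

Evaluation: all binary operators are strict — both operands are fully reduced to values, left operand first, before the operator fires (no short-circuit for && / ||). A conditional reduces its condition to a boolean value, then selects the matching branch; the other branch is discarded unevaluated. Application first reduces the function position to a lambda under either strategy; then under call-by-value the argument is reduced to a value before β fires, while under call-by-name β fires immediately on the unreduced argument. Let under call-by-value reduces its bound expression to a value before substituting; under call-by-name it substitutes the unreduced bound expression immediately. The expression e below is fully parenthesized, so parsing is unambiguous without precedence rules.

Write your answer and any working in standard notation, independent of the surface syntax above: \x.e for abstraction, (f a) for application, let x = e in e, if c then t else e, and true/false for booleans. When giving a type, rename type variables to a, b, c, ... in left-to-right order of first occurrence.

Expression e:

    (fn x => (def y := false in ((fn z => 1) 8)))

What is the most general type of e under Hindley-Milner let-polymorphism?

Trace:
let y : Bool
\z._ : b -> Int
  unify b -> Int ~ Int -> c
  unify b ~ Int
  unify Int ~ c
_ _ : Int
\x._ : a -> Int

Answer: a -> Int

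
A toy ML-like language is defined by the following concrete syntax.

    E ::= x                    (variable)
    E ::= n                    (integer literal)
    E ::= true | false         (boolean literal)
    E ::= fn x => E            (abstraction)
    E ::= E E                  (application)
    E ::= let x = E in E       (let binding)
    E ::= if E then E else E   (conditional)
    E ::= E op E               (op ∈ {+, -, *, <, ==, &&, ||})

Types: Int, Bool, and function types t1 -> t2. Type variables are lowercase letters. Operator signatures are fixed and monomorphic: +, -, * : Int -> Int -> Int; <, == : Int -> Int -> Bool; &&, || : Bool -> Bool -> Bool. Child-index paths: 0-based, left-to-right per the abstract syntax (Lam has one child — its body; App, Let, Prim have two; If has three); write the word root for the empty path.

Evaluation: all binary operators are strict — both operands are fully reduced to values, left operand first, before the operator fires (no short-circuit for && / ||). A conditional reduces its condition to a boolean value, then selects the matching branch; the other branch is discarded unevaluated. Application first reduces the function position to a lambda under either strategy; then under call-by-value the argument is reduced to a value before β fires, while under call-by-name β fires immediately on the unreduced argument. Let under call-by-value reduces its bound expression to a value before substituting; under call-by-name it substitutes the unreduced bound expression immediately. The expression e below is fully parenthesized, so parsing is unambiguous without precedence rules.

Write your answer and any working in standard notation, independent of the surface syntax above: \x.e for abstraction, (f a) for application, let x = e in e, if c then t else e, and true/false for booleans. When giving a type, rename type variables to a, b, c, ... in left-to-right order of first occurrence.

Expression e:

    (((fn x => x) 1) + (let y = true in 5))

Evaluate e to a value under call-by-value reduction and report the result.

Answer: 6

Working:
step 0: (((\x.x) 1) + (let y = true in 5))
step 1: [beta@0] (1 + (let y = true in 5))
step 2: [let@1] (1 + 5)
step 3: [delta@root] 6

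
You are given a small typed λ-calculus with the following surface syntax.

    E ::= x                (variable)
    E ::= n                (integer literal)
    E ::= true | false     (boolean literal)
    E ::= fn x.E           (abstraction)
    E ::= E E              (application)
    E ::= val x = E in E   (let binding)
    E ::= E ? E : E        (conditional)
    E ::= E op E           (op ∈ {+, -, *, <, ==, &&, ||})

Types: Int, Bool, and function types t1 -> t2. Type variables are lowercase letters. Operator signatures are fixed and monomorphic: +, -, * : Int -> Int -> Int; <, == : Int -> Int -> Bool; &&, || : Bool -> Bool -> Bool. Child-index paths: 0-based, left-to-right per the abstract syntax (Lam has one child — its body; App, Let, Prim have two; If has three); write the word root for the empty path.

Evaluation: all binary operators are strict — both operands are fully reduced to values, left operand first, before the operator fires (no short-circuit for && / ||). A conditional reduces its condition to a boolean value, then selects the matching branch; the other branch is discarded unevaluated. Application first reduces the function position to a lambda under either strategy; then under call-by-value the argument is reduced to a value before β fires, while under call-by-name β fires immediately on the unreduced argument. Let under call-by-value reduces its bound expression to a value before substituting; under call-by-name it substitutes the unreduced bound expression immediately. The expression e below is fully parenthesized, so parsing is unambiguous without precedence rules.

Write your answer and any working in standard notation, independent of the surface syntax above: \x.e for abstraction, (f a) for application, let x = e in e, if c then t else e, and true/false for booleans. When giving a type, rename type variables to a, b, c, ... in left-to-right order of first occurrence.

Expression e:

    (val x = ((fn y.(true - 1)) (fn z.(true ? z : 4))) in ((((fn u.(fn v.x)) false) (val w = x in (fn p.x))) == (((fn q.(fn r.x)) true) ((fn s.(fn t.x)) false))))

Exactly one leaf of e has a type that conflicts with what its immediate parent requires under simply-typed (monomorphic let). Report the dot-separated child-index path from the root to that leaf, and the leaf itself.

Answer: 0.0.0.0 : true

Working:
  unify Bool ~ Int
  FAIL: mismatch Bool ~ Int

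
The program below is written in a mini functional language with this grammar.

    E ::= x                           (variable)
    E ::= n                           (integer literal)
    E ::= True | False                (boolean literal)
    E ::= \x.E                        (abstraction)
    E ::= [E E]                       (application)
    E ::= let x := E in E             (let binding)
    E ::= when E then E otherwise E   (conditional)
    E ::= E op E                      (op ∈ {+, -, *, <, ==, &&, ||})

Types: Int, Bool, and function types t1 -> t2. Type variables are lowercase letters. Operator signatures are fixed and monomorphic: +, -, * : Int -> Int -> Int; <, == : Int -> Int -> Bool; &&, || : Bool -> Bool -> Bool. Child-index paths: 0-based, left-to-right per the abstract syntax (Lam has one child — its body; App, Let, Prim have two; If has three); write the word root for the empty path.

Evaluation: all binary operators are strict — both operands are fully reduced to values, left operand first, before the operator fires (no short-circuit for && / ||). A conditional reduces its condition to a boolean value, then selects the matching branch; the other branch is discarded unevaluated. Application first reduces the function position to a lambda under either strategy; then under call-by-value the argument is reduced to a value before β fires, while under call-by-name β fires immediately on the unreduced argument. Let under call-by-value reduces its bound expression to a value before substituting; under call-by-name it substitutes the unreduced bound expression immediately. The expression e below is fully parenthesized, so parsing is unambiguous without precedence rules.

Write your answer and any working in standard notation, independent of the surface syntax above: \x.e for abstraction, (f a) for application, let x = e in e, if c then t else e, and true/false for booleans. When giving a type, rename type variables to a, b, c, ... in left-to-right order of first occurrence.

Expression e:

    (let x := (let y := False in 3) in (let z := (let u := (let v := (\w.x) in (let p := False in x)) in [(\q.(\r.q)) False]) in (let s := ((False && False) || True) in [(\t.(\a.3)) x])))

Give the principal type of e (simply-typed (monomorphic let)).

Answer: a -> Int

Derivation:
let y : Bool
let x : Int
x : Int
\w._ : a -> Int
let v : a -> Int
let p : Bool
x : Int
let u : Int
q : b
\r._ : c -> b
\q._ : b -> c -> b
  unify b -> c -> b ~ Bool -> d
  unify b ~ Bool
  unify c -> Bool ~ d
_ _ : c -> Bool
let z : c -> Bool
  unify Bool ~ Bool
  unify Bool ~ Bool
  unify Bool ~ Bool
  unify Bool ~ Bool
let s : Bool
\a._ : f -> Int
\t._ : e -> f -> Int
x : Int
  unify e -> f -> Int ~ Int -> g
  unify e ~ Int
  unify f -> Int ~ g
_ _ : f -> Int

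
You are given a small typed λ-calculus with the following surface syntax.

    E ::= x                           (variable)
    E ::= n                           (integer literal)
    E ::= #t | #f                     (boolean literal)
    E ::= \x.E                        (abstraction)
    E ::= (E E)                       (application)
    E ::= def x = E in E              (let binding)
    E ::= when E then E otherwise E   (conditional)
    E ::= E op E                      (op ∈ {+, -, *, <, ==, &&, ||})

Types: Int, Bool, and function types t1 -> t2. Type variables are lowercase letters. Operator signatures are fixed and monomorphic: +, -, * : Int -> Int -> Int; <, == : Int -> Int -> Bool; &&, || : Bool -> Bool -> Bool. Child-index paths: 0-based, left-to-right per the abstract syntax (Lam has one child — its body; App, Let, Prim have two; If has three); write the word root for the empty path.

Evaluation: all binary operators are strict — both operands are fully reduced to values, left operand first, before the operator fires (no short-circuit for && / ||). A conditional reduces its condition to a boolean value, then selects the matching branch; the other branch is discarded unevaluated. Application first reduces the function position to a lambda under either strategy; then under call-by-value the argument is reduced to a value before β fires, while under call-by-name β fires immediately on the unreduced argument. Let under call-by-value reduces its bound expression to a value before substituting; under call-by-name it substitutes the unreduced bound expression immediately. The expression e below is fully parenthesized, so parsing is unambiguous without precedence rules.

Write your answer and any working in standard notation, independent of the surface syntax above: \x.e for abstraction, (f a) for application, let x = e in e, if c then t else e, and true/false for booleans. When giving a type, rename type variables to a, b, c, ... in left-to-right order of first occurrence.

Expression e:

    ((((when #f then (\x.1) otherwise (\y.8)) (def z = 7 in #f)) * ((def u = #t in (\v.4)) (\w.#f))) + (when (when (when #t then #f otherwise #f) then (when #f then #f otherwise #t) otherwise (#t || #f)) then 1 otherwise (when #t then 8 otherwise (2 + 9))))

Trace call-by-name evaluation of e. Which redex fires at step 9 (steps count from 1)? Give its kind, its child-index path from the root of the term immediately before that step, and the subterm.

Answer: if at 1 : (if true then 1 else (if true then 8 else (2 + 9)))

Derivation:
step 0: ((((if false then (\x.1) else (\y.8)) (let z = 7 in false)) * ((let u = true in (\v.4)) (\w.false))) + (if (if (if true then false else false) then (if false then false else true) else (true || false)) then 1 else (if true then 8 else (2 + 9))))
step 1: [if@0.0.0] ((((\y.8) (let z = 7 in false)) * ((let u = true in (\v.4)) (\w.false))) + (if (if (if true then false else false) then (if false then false else true) else (true || false)) then 1 else (if true then 8 else (2 + 9))))
step 2: [beta@0.0] ((8 * ((let u = true in (\v.4)) (\w.false))) + (if (if (if true then false else false) then (if false then false else true) else (true || false)) then 1 else (if true then 8 else (2 + 9))))
step 3: [let@0.1.0] ((8 * ((\v.4) (\w.false))) + (if (if (if true then false else false) then (if false then false else true) else (true || false)) then 1 else (if true then 8 else (2 + 9))))
step 4: [beta@0.1] ((8 * 4) + (if (if (if true then false else false) then (if false then false else true) else (true || false)) then 1 else (if true then 8 else (2 + 9))))
step 5: [delta@0] (32 + (if (if (if true then false else false) then (if false then false else true) else (true || false)) then 1 else (if true then 8 else (2 + 9))))
step 6: [if@1.0.0] (32 + (if (if false then (if false then false else true) else (true || false)) then 1 else (if true then 8 else (2 + 9))))
step 7: [if@1.0] (32 + (if (true || false) then 1 else (if true then 8 else (2 + 9))))
step 8: [delta@1.0] (32 + (if true then 1 else (if true then 8 else (2 + 9))))
step 9: [if@1] (32 + 1)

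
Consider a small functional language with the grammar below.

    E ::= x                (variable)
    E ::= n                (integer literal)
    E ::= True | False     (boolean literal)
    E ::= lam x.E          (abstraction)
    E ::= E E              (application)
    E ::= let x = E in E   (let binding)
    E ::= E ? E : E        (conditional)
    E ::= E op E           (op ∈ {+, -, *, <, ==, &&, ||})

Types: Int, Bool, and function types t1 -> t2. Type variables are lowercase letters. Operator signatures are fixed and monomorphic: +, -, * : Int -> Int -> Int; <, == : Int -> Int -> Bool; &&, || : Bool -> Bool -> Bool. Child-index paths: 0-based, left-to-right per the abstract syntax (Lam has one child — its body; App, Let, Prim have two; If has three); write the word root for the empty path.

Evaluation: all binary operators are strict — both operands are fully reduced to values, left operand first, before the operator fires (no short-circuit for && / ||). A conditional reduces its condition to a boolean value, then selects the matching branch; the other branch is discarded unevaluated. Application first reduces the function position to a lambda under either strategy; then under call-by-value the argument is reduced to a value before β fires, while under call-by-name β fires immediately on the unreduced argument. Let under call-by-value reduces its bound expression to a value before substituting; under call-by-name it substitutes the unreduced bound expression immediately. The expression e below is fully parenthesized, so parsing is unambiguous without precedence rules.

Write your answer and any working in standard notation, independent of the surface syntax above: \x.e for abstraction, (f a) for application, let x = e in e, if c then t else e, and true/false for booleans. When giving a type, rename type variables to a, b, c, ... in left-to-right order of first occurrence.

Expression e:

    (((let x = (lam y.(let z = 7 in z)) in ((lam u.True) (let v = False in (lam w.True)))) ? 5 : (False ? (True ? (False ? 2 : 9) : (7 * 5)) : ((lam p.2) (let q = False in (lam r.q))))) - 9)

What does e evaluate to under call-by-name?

Trace:
step 0: ((if (let x = (\y.(let z = 7 in z)) in ((\u.true) (let v = false in (\w.true)))) then 5 else (if false then (if true then (if false then 2 else 9) else (7 * 5)) else ((\p.2) (let q = false in (\r.q))))) - 9)
step 1: [let@0.0] ((if ((\u.true) (let v = false in (\w.true))) then 5 else (if false then (if true then (if false then 2 else 9) else (7 * 5)) else ((\p.2) (let q = false in (\r.q))))) - 9)
step 2: [beta@0.0] ((if true then 5 else (if false then (if true then (if false then 2 else 9) else (7 * 5)) else ((\p.2) (let q = false in (\r.q))))) - 9)
step 3: [if@0] (5 - 9)
step 4: [delta@root] -4

Answer: -4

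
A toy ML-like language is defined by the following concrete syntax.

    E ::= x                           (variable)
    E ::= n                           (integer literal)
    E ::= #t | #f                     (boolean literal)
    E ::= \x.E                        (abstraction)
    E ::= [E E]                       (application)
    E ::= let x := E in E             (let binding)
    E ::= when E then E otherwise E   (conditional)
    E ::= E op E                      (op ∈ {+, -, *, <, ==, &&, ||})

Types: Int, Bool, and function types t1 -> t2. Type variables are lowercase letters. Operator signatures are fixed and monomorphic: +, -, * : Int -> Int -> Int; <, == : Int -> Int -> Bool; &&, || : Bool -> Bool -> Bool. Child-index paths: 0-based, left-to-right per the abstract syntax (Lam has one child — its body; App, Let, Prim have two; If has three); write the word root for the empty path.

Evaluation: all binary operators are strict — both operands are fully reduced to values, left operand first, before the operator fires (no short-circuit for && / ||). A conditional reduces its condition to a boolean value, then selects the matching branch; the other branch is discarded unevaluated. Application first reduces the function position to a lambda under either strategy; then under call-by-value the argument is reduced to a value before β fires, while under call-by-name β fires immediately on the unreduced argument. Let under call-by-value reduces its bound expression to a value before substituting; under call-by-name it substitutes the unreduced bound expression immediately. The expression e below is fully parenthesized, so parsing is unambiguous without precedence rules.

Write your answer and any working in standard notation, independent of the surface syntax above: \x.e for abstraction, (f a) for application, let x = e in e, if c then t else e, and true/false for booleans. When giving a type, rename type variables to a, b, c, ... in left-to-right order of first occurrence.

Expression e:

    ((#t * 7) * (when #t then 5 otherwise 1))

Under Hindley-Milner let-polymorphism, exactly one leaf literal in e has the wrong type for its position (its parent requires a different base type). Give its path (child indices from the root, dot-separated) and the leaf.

Trace:
  unify Bool ~ Int
  FAIL: mismatch Bool ~ Int

Answer: 0.0 : true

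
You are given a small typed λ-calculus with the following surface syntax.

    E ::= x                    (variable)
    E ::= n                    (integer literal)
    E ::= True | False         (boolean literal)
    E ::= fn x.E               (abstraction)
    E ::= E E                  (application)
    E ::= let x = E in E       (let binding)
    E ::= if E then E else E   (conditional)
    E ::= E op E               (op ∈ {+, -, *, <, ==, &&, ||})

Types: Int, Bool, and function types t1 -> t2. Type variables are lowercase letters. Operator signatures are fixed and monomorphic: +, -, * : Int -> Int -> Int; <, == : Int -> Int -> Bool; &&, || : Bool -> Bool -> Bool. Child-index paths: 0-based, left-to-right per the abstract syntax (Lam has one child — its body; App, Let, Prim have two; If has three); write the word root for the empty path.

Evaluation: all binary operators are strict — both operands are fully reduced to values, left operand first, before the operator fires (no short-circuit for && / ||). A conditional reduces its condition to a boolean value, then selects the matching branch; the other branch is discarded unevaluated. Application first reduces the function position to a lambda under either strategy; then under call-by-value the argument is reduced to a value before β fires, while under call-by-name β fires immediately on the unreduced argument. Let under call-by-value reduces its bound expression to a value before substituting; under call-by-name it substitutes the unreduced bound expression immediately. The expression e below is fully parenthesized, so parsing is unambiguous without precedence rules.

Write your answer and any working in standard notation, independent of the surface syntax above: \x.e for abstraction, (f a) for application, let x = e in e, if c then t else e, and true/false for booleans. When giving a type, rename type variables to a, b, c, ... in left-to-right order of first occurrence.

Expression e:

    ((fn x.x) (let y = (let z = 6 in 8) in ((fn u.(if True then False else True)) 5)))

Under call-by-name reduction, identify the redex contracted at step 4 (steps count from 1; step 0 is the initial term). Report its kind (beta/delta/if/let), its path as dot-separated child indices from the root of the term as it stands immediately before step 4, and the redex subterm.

Answer: if at root : (if true then false else true)

Derivation:
step 0: ((\x.x) (let y = (let z = 6 in 8) in ((\u.(if true then false else true)) 5)))
step 1: [beta@root] (let y = (let z = 6 in 8) in ((\u.(if true then false else true)) 5))
step 2: [let@root] ((\u.(if true then false else true)) 5)
step 3: [beta@root] (if true then false else true)
step 4: [if@root] false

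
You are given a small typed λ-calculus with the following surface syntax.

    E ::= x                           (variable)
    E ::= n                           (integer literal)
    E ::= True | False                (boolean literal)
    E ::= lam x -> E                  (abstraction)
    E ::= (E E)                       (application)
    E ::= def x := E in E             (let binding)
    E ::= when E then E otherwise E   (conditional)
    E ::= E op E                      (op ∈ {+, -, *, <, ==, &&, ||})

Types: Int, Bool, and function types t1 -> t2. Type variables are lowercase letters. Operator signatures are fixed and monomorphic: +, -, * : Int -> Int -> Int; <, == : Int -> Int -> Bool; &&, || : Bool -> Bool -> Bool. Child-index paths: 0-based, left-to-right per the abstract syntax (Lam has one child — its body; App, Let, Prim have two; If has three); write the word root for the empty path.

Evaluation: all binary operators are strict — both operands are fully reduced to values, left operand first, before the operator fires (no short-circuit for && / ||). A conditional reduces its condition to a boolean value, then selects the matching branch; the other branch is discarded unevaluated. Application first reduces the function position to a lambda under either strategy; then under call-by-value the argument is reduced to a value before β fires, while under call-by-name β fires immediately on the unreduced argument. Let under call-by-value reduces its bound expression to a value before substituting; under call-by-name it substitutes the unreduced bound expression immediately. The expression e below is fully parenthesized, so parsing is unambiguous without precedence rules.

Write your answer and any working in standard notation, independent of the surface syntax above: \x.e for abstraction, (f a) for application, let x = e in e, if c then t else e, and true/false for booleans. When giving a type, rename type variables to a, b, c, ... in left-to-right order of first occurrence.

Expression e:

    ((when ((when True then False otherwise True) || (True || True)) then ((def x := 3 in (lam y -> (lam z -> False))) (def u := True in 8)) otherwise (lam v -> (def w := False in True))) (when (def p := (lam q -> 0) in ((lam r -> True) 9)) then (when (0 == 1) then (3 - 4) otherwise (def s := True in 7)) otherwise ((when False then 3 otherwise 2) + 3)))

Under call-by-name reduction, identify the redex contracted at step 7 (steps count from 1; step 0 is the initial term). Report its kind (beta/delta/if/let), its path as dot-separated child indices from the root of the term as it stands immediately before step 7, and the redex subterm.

Derivation:
step 0: ((if ((if true then false else true) || (true || true)) then ((let x = 3 in (\y.(\z.false))) (let u = true in 8)) else (\v.(let w = false in true))) (if (let p = (\q.0) in ((\r.true) 9)) then (if (0 == 1) then (3 - 4) else (let s = true in 7)) else ((if false then 3 else 2) + 3)))
step 1: [if@0.0.0] ((if (false || (true || true)) then ((let x = 3 in (\y.(\z.false))) (let u = true in 8)) else (\v.(let w = false in true))) (if (let p = (\q.0) in ((\r.true) 9)) then (if (0 == 1) then (3 - 4) else (let s = true in 7)) else ((if false then 3 else 2) + 3)))
step 2: [delta@0.0.1] ((if (false || true) then ((let x = 3 in (\y.(\z.false))) (let u = true in 8)) else (\v.(let w = false in true))) (if (let p = (\q.0) in ((\r.true) 9)) then (if (0 == 1) then (3 - 4) else (let s = true in 7)) else ((if false then 3 else 2) + 3)))
step 3: [delta@0.0] ((if true then ((let x = 3 in (\y.(\z.false))) (let u = true in 8)) else (\v.(let w = false in true))) (if (let p = (\q.0) in ((\r.true) 9)) then (if (0 == 1) then (3 - 4) else (let s = true in 7)) else ((if false then 3 else 2) + 3)))
step 4: [if@0] (((let x = 3 in (\y.(\z.false))) (let u = true in 8)) (if (let p = (\q.0) in ((\r.true) 9)) then (if (0 == 1) then (3 - 4) else (let s = true in 7)) else ((if false then 3 else 2) + 3)))
step 5: [let@0.0] (((\y.(\z.false)) (let u = true in 8)) (if (let p = (\q.0) in ((\r.true) 9)) then (if (0 == 1) then (3 - 4) else (let s = true in 7)) else ((if false then 3 else 2) + 3)))
step 6: [beta@0] ((\z.false) (if (let p = (\q.0) in ((\r.true) 9)) then (if (0 == 1) then (3 - 4) else (let s = true in 7)) else ((if false then 3 else 2) + 3)))
step 7: [beta@root] false

Answer: beta at root : ((\z.false) (if (let p = (\q.0) in ((\r.true) 9)) then (if (0 == 1) then (3 - 4) else (let s = true in 7)) else ((if false then 3 else 2) + 3)))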